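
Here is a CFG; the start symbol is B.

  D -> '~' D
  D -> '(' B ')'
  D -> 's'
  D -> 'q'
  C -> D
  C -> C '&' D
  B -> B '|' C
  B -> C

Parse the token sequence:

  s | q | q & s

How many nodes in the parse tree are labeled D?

4

[B [B [B [C [D s]]] | [C [D q]]] | [C [C [D q]] & [D s]]]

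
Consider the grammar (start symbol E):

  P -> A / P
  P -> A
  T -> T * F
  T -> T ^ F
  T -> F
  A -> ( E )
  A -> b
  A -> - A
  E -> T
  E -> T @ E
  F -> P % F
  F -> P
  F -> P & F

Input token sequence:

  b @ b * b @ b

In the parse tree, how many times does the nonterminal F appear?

4

[E [T [F [P [A b]]]] @ [E [T [T [F [P [A b]]]] * [F [P [A b]]]] @ [E [T [F [P [A b]]]]]]]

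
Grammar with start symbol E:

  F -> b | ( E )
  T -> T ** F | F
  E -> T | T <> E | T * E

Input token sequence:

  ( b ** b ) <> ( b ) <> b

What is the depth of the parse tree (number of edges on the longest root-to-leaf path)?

7

[E [T [F ( [E [T [T [F b]] ** [F b]]] )]] <> [E [T [F ( [E [T [F b]]] )]] <> [E [T [F b]]]]]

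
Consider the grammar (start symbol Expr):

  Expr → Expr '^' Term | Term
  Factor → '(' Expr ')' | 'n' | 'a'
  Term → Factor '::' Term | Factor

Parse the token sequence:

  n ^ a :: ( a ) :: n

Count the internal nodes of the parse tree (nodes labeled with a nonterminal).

[Expr [Expr [Term [Factor n]]] ^ [Term [Factor a] :: [Term [Factor ( [Expr [Term [Factor a]]] )] :: [Term [Factor n]]]]]

13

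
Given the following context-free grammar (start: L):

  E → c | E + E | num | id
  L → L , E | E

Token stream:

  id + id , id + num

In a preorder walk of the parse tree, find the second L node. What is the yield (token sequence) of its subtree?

[L [L [E [E id] + [E id]]] , [E [E id] + [E num]]]

id + id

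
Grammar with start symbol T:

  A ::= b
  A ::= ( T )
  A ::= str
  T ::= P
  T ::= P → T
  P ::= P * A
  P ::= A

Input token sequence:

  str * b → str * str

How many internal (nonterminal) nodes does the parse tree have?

10

[T [P [P [A str]] * [A b]] → [T [P [P [A str]] * [A str]]]]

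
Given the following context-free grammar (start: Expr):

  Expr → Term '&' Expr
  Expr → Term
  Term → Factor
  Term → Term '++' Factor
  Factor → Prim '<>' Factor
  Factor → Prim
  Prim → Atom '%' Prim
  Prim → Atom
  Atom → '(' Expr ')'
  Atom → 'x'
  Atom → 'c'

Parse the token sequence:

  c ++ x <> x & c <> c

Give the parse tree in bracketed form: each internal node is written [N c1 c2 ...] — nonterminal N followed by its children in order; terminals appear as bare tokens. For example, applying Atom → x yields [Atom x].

[Expr [Term [Term [Factor [Prim [Atom c]]]] ++ [Factor [Prim [Atom x]] <> [Factor [Prim [Atom x]]]]] & [Expr [Term [Factor [Prim [Atom c]] <> [Factor [Prim [Atom c]]]]]]]

Expr
Term & Expr
Term ++ Factor & Expr
Factor ++ Factor & Expr
Prim ++ Factor & Expr
Atom ++ Factor & Expr
c ++ Factor & Expr
c ++ Prim <> Factor & Expr
c ++ Atom <> Factor & Expr
c ++ x <> Factor & Expr
c ++ x <> Prim & Expr
c ++ x <> Atom & Expr
c ++ x <> x & Expr
c ++ x <> x & Term
c ++ x <> x & Factor
c ++ x <> x & Prim <> Factor
c ++ x <> x & Atom <> Factor
c ++ x <> x & c <> Factor
c ++ x <> x & c <> Prim
c ++ x <> x & c <> Atom
c ++ x <> x & c <> c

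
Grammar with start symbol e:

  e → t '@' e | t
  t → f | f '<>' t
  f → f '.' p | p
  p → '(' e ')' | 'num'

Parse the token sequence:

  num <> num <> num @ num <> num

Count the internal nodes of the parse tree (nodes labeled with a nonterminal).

[e [t [f [p num]] <> [t [f [p num]] <> [t [f [p num]]]]] @ [e [t [f [p num]] <> [t [f [p num]]]]]]

17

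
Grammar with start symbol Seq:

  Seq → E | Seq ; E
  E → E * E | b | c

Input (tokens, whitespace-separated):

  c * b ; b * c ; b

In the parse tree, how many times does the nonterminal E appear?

7

[Seq [Seq [Seq [E [E c] * [E b]]] ; [E [E b] * [E c]]] ; [E b]]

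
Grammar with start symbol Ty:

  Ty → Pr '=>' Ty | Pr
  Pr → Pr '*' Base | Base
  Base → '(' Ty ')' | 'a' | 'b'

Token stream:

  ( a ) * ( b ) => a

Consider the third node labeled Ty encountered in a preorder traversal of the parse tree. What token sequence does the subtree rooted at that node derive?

b

[Ty [Pr [Pr [Base ( [Ty [Pr [Base a]]] )]] * [Base ( [Ty [Pr [Base b]]] )]] => [Ty [Pr [Base a]]]]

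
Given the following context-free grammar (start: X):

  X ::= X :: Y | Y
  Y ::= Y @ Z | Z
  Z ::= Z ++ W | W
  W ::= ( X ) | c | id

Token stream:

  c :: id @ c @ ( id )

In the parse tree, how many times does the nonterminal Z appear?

[X [X [Y [Z [W c]]]] :: [Y [Y [Y [Z [W id]]] @ [Z [W c]]] @ [Z [W ( [X [Y [Z [W id]]]] )]]]]

5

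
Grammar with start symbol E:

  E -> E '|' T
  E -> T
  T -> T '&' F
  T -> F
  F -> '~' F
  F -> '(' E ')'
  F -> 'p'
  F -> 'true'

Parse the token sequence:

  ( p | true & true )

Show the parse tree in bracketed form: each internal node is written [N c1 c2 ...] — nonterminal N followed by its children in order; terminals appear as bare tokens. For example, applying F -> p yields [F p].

E
T
F
( E )
( E | T )
( T | T )
( F | T )
( p | T )
( p | T & F )
( p | F & F )
( p | true & F )
( p | true & true )

[E [T [F ( [E [E [T [F p]]] | [T [T [F true]] & [F true]]] )]]]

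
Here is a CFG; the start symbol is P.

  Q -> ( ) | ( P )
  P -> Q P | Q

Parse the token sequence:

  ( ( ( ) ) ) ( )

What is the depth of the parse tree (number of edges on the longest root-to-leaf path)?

6

[P [Q ( [P [Q ( [P [Q ( )]] )]] )] [P [Q ( )]]]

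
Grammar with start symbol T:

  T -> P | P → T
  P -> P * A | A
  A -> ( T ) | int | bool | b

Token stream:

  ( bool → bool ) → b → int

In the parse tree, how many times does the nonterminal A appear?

5

[T [P [A ( [T [P [A bool]] → [T [P [A bool]]]] )]] → [T [P [A b]] → [T [P [A int]]]]]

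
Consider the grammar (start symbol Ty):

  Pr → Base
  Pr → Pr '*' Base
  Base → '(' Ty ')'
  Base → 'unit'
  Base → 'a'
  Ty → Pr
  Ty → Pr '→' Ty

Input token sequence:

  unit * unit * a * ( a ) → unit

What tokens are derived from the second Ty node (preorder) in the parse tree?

a

[Ty [Pr [Pr [Pr [Pr [Base unit]] * [Base unit]] * [Base a]] * [Base ( [Ty [Pr [Base a]]] )]] → [Ty [Pr [Base unit]]]]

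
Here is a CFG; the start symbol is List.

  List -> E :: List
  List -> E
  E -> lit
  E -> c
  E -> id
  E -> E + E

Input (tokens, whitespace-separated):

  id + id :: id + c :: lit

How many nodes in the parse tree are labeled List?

3

[List [E [E id] + [E id]] :: [List [E [E id] + [E c]] :: [List [E lit]]]]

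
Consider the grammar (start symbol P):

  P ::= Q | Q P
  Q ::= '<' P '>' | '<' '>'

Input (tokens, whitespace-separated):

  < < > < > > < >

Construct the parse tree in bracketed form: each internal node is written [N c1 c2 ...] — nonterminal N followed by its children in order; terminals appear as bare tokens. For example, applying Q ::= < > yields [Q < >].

[P [Q < [P [Q < >] [P [Q < >]]] >] [P [Q < >]]]

P
Q P
< P > P
< Q P > P
< < > P > P
< < > Q > P
< < > < > > P
< < > < > > Q
< < > < > > < >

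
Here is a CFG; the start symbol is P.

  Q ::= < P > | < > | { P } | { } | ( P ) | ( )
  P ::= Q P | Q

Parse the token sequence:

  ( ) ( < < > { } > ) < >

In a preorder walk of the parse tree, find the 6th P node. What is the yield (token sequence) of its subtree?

[P [Q ( )] [P [Q ( [P [Q < [P [Q < >] [P [Q { }]]] >]] )] [P [Q < >]]]]

< >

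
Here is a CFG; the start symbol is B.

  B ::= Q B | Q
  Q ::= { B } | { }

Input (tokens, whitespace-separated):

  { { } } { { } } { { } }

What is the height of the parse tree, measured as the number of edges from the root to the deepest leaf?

6

[B [Q { [B [Q { }]] }] [B [Q { [B [Q { }]] }] [B [Q { [B [Q { }]] }]]]]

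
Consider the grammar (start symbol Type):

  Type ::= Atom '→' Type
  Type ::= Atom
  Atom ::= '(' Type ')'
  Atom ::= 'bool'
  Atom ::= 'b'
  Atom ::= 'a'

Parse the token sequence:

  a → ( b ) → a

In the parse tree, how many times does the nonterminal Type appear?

4

[Type [Atom a] → [Type [Atom ( [Type [Atom b]] )] → [Type [Atom a]]]]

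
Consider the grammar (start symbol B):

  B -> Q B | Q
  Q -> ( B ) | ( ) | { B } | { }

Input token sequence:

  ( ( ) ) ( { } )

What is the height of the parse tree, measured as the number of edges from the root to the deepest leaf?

[B [Q ( [B [Q ( )]] )] [B [Q ( [B [Q { }]] )]]]

5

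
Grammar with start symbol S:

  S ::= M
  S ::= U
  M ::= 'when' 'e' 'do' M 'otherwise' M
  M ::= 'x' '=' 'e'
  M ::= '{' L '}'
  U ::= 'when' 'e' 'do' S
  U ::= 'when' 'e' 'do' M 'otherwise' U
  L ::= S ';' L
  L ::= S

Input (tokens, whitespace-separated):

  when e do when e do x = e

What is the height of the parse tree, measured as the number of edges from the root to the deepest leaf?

[S [U when e do [S [U when e do [S [M x = e]]]]]]

6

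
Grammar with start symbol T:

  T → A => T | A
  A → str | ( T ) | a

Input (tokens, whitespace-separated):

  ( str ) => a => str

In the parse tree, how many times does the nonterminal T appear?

4

[T [A ( [T [A str]] )] => [T [A a] => [T [A str]]]]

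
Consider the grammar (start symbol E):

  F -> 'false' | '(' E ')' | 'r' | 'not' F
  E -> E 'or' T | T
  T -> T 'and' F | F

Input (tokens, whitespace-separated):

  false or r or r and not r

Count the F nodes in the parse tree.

5

[E [E [E [T [F false]]] or [T [F r]]] or [T [T [F r]] and [F not [F r]]]]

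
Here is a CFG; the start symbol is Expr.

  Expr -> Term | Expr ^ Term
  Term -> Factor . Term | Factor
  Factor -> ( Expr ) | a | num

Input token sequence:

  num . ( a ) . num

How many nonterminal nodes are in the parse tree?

10

[Expr [Term [Factor num] . [Term [Factor ( [Expr [Term [Factor a]]] )] . [Term [Factor num]]]]]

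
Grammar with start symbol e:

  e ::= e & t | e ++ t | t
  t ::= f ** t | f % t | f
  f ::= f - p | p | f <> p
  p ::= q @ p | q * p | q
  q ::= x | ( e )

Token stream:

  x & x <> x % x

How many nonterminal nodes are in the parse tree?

17

[e [e [t [f [p [q x]]]]] & [t [f [f [p [q x]]] <> [p [q x]]] % [t [f [p [q x]]]]]]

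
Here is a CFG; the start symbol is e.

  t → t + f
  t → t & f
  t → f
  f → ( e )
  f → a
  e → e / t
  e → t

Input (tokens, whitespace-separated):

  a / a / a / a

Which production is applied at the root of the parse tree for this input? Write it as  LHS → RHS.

[e [e [e [e [t [f a]]] / [t [f a]]] / [t [f a]]] / [t [f a]]]

e → e / t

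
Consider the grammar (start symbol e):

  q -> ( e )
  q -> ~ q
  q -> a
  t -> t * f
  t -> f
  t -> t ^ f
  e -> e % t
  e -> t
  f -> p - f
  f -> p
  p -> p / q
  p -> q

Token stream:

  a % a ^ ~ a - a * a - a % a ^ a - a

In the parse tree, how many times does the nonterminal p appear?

9

[e [e [e [t [f [p [q a]]]]] % [t [t [t [f [p [q a]]]] ^ [f [p [q ~ [q a]]] - [f [p [q a]]]]] * [f [p [q a]] - [f [p [q a]]]]]] % [t [t [f [p [q a]]]] ^ [f [p [q a]] - [f [p [q a]]]]]]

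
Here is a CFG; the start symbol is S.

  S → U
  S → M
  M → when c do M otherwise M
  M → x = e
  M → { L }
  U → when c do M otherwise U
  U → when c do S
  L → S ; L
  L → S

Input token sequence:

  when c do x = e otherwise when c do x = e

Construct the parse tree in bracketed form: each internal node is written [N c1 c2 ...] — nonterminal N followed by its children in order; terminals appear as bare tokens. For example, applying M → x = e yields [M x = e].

S
U
when c do M otherwise U
when c do x = e otherwise U
when c do x = e otherwise when c do S
when c do x = e otherwise when c do M
when c do x = e otherwise when c do x = e

[S [U when c do [M x = e] otherwise [U when c do [S [M x = e]]]]]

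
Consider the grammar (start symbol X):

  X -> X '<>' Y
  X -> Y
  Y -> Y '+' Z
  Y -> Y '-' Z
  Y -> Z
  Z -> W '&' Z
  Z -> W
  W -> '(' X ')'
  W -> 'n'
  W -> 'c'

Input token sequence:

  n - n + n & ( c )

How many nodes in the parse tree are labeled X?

2

[X [Y [Y [Y [Z [W n]]] - [Z [W n]]] + [Z [W n] & [Z [W ( [X [Y [Z [W c]]]] )]]]]]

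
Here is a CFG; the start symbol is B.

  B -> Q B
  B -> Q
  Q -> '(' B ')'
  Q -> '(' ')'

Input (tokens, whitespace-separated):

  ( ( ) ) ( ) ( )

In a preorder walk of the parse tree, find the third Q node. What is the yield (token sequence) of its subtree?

[B [Q ( [B [Q ( )]] )] [B [Q ( )] [B [Q ( )]]]]

( )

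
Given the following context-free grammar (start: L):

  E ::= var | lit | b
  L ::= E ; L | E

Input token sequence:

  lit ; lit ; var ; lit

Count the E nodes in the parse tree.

4

[L [E lit] ; [L [E lit] ; [L [E var] ; [L [E lit]]]]]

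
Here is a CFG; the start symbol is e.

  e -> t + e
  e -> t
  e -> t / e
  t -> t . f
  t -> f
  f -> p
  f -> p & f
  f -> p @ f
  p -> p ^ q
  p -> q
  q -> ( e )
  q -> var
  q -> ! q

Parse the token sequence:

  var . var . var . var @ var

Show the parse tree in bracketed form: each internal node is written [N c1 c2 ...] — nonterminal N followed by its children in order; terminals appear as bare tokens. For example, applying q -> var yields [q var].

e
t
t . f
t . f . f
t . f . f . f
f . f . f . f
p . f . f . f
q . f . f . f
var . f . f . f
var . p . f . f
var . q . f . f
var . var . f . f
var . var . p . f
var . var . q . f
var . var . var . f
var . var . var . p @ f
var . var . var . q @ f
var . var . var . var @ f
var . var . var . var @ p
var . var . var . var @ q
var . var . var . var @ var

[e [t [t [t [t [f [p [q var]]]] . [f [p [q var]]]] . [f [p [q var]]]] . [f [p [q var]] @ [f [p [q var]]]]]]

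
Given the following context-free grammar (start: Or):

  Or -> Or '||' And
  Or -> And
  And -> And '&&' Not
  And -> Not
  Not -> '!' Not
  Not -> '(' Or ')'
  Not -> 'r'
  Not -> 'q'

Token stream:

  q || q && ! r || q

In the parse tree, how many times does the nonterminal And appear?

[Or [Or [Or [And [Not q]]] || [And [And [Not q]] && [Not ! [Not r]]]] || [And [Not q]]]

4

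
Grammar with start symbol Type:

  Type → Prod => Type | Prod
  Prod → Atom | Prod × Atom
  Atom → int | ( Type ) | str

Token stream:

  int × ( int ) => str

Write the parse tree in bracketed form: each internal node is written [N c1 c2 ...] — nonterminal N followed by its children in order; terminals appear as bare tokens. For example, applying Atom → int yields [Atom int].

Type
Prod => Type
Prod × Atom => Type
Atom × Atom => Type
int × Atom => Type
int × ( Type ) => Type
int × ( Prod ) => Type
int × ( Atom ) => Type
int × ( int ) => Type
int × ( int ) => Prod
int × ( int ) => Atom
int × ( int ) => str

[Type [Prod [Prod [Atom int]] × [Atom ( [Type [Prod [Atom int]]] )]] => [Type [Prod [Atom str]]]]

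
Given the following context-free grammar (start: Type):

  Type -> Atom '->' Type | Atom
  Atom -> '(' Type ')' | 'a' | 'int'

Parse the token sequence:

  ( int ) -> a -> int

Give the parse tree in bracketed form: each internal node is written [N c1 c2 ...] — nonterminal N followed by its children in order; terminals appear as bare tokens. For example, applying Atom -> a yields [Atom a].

[Type [Atom ( [Type [Atom int]] )] -> [Type [Atom a] -> [Type [Atom int]]]]

Type
Atom -> Type
( Type ) -> Type
( Atom ) -> Type
( int ) -> Type
( int ) -> Atom -> Type
( int ) -> a -> Type
( int ) -> a -> Atom
( int ) -> a -> int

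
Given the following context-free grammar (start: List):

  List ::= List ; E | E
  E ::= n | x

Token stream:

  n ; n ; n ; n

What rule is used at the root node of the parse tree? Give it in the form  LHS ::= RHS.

List ::= List ; E

[List [List [List [List [E n]] ; [E n]] ; [E n]] ; [E n]]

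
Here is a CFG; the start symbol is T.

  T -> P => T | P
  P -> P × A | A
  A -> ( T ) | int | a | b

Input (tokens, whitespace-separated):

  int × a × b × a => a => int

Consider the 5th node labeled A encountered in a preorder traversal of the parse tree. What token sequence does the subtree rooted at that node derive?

[T [P [P [P [P [A int]] × [A a]] × [A b]] × [A a]] => [T [P [A a]] => [T [P [A int]]]]]

a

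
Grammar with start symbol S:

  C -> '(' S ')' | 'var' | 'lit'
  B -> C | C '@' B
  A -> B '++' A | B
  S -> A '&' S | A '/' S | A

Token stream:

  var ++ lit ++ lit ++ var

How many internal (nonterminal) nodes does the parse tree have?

[S [A [B [C var]] ++ [A [B [C lit]] ++ [A [B [C lit]] ++ [A [B [C var]]]]]]]

13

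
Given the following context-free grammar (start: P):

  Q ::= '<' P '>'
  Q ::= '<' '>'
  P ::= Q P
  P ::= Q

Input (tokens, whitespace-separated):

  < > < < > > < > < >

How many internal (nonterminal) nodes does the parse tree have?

10

[P [Q < >] [P [Q < [P [Q < >]] >] [P [Q < >] [P [Q < >]]]]]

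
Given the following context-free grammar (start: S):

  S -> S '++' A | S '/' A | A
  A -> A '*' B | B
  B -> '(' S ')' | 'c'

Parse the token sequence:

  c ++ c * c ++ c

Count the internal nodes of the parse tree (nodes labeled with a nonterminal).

[S [S [S [A [B c]]] ++ [A [A [B c]] * [B c]]] ++ [A [B c]]]

11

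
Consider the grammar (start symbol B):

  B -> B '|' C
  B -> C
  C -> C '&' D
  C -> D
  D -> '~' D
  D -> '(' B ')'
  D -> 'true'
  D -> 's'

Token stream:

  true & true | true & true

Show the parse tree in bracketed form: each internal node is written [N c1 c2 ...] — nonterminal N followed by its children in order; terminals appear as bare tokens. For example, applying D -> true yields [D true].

B
B | C
C | C
C & D | C
D & D | C
true & D | C
true & true | C
true & true | C & D
true & true | D & D
true & true | true & D
true & true | true & true

[B [B [C [C [D true]] & [D true]]] | [C [C [D true]] & [D true]]]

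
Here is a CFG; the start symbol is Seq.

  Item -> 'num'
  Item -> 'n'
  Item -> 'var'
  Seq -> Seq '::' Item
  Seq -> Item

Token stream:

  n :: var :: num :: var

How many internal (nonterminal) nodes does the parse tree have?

8

[Seq [Seq [Seq [Seq [Item n]] :: [Item var]] :: [Item num]] :: [Item var]]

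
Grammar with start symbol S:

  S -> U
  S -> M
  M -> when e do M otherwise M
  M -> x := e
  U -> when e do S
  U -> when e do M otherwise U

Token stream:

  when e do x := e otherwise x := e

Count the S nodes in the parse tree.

[S [M when e do [M x := e] otherwise [M x := e]]]

1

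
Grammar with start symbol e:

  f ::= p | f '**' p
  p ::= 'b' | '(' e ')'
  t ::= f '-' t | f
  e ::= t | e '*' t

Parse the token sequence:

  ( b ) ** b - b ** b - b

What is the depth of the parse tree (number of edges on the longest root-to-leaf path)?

[e [t [f [f [p ( [e [t [f [p b]]]] )]] ** [p b]] - [t [f [f [p b]] ** [p b]] - [t [f [p b]]]]]]

9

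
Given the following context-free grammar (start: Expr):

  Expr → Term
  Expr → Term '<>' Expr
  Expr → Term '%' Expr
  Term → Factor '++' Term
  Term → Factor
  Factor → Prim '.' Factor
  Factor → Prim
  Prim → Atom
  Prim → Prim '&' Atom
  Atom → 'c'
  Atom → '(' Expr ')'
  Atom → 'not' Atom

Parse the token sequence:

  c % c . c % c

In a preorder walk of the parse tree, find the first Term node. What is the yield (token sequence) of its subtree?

c

[Expr [Term [Factor [Prim [Atom c]]]] % [Expr [Term [Factor [Prim [Atom c]] . [Factor [Prim [Atom c]]]]] % [Expr [Term [Factor [Prim [Atom c]]]]]]]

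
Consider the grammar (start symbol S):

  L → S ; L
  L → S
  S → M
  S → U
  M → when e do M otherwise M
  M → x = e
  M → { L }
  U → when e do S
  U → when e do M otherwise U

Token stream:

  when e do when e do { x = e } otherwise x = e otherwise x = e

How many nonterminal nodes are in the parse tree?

[S [M when e do [M when e do [M { [L [S [M x = e]]] }] otherwise [M x = e]] otherwise [M x = e]]]

9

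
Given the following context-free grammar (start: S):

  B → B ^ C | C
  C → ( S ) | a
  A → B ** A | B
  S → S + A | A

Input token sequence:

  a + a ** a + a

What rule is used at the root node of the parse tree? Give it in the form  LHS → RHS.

S → S + A

[S [S [S [A [B [C a]]]] + [A [B [C a]] ** [A [B [C a]]]]] + [A [B [C a]]]]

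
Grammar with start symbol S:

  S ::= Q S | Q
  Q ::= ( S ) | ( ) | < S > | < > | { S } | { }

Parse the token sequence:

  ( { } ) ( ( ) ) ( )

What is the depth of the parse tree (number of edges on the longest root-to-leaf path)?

5

[S [Q ( [S [Q { }]] )] [S [Q ( [S [Q ( )]] )] [S [Q ( )]]]]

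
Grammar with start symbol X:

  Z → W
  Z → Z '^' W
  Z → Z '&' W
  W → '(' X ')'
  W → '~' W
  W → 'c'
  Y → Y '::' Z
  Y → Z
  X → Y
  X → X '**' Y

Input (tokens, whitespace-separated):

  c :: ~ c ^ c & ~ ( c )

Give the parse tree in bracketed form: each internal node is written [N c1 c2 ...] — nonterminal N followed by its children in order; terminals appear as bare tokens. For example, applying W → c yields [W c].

X
Y
Y :: Z
Z :: Z
W :: Z
c :: Z
c :: Z & W
c :: Z ^ W & W
c :: W ^ W & W
c :: ~ W ^ W & W
c :: ~ c ^ W & W
c :: ~ c ^ c & W
c :: ~ c ^ c & ~ W
c :: ~ c ^ c & ~ ( X )
c :: ~ c ^ c & ~ ( Y )
c :: ~ c ^ c & ~ ( Z )
c :: ~ c ^ c & ~ ( W )
c :: ~ c ^ c & ~ ( c )

[X [Y [Y [Z [W c]]] :: [Z [Z [Z [W ~ [W c]]] ^ [W c]] & [W ~ [W ( [X [Y [Z [W c]]]] )]]]]]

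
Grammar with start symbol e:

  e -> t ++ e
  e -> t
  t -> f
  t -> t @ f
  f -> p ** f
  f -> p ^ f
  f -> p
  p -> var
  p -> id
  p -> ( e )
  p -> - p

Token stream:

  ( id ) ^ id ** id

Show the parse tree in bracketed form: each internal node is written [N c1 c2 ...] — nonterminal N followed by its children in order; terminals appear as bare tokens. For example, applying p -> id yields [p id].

[e [t [f [p ( [e [t [f [p id]]]] )] ^ [f [p id] ** [f [p id]]]]]]

e
t
f
p ^ f
( e ) ^ f
( t ) ^ f
( f ) ^ f
( p ) ^ f
( id ) ^ f
( id ) ^ p ** f
( id ) ^ id ** f
( id ) ^ id ** p
( id ) ^ id ** id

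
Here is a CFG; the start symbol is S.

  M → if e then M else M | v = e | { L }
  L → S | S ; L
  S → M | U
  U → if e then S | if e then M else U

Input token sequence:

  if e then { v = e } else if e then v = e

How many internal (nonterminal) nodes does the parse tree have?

[S [U if e then [M { [L [S [M v = e]]] }] else [U if e then [S [M v = e]]]]]

9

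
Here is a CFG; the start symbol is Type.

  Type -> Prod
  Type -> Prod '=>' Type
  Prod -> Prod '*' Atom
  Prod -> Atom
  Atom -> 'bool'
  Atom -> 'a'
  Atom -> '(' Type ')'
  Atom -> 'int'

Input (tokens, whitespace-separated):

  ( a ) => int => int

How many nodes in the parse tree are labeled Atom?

4

[Type [Prod [Atom ( [Type [Prod [Atom a]]] )]] => [Type [Prod [Atom int]] => [Type [Prod [Atom int]]]]]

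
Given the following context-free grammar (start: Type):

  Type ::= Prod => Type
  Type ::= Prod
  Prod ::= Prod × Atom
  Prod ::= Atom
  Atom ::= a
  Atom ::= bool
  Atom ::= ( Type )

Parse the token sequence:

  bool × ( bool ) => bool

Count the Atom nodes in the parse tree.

4

[Type [Prod [Prod [Atom bool]] × [Atom ( [Type [Prod [Atom bool]]] )]] => [Type [Prod [Atom bool]]]]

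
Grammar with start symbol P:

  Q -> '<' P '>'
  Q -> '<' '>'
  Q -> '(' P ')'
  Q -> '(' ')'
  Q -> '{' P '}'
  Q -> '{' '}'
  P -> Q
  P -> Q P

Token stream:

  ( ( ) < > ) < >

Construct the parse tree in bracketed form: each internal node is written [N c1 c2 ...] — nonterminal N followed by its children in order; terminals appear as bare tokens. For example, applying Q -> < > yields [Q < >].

P
Q P
( P ) P
( Q P ) P
( ( ) P ) P
( ( ) Q ) P
( ( ) < > ) P
( ( ) < > ) Q
( ( ) < > ) < >

[P [Q ( [P [Q ( )] [P [Q < >]]] )] [P [Q < >]]]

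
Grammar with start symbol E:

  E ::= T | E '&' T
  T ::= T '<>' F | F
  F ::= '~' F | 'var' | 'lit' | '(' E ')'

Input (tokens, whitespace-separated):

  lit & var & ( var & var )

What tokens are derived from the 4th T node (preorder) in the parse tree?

[E [E [E [T [F lit]]] & [T [F var]]] & [T [F ( [E [E [T [F var]]] & [T [F var]]] )]]]

var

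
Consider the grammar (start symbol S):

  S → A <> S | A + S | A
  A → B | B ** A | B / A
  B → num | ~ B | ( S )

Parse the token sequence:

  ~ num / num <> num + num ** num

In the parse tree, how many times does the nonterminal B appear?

6

[S [A [B ~ [B num]] / [A [B num]]] <> [S [A [B num]] + [S [A [B num] ** [A [B num]]]]]]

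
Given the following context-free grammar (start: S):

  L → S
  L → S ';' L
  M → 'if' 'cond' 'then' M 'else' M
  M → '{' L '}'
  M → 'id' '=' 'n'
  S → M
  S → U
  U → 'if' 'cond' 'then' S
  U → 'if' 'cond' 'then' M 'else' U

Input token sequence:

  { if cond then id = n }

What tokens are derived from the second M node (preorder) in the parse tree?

[S [M { [L [S [U if cond then [S [M id = n]]]]] }]]

id = n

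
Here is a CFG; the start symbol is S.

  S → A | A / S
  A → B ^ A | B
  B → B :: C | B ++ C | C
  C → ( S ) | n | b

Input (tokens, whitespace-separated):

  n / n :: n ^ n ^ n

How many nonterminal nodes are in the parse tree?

16

[S [A [B [C n]]] / [S [A [B [B [C n]] :: [C n]] ^ [A [B [C n]] ^ [A [B [C n]]]]]]]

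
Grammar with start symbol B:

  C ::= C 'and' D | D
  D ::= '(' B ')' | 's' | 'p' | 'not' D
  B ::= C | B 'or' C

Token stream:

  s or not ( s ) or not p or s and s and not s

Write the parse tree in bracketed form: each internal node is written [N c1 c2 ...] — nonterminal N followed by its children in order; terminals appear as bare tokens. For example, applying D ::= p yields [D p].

B
B or C
B or C or C
B or C or C or C
C or C or C or C
D or C or C or C
s or C or C or C
s or D or C or C
s or not D or C or C
s or not ( B ) or C or C
s or not ( C ) or C or C
s or not ( D ) or C or C
s or not ( s ) or C or C
s or not ( s ) or D or C
s or not ( s ) or not D or C
s or not ( s ) or not p or C
s or not ( s ) or not p or C and D
s or not ( s ) or not p or C and D and D
s or not ( s ) or not p or D and D and D
s or not ( s ) or not p or s and D and D
s or not ( s ) or not p or s and s and D
s or not ( s ) or not p or s and s and not D
s or not ( s ) or not p or s and s and not s

[B [B [B [B [C [D s]]] or [C [D not [D ( [B [C [D s]]] )]]]] or [C [D not [D p]]]] or [C [C [C [D s]] and [D s]] and [D not [D s]]]]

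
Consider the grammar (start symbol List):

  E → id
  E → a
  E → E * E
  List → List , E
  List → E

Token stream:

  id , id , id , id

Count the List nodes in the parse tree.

4

[List [List [List [List [E id]] , [E id]] , [E id]] , [E id]]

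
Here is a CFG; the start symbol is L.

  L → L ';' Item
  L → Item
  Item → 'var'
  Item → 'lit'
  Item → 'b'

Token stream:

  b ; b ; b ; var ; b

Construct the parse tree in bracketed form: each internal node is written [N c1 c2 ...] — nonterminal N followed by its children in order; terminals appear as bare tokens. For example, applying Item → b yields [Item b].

L
L ; Item
L ; Item ; Item
L ; Item ; Item ; Item
L ; Item ; Item ; Item ; Item
Item ; Item ; Item ; Item ; Item
b ; Item ; Item ; Item ; Item
b ; b ; Item ; Item ; Item
b ; b ; b ; Item ; Item
b ; b ; b ; var ; Item
b ; b ; b ; var ; b

[L [L [L [L [L [Item b]] ; [Item b]] ; [Item b]] ; [Item var]] ; [Item b]]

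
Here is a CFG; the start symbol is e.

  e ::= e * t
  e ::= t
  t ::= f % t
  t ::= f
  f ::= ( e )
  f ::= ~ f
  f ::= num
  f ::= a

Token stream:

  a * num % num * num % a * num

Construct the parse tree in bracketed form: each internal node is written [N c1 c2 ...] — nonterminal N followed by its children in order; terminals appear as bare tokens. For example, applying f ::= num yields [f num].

e
e * t
e * t * t
e * t * t * t
t * t * t * t
f * t * t * t
a * t * t * t
a * f % t * t * t
a * num % t * t * t
a * num % f * t * t
a * num % num * t * t
a * num % num * f % t * t
a * num % num * num % t * t
a * num % num * num % f * t
a * num % num * num % a * t
a * num % num * num % a * f
a * num % num * num % a * num

[e [e [e [e [t [f a]]] * [t [f num] % [t [f num]]]] * [t [f num] % [t [f a]]]] * [t [f num]]]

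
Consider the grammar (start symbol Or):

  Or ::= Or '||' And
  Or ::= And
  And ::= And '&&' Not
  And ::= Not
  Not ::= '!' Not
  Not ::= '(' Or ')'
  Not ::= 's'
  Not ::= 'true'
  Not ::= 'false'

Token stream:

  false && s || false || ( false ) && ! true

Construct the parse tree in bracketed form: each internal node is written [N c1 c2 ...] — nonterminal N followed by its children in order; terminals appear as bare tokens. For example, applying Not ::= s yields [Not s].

Or
Or || And
Or || And || And
And || And || And
And && Not || And || And
Not && Not || And || And
false && Not || And || And
false && s || And || And
false && s || Not || And
false && s || false || And
false && s || false || And && Not
false && s || false || Not && Not
false && s || false || ( Or ) && Not
false && s || false || ( And ) && Not
false && s || false || ( Not ) && Not
false && s || false || ( false ) && Not
false && s || false || ( false ) && ! Not
false && s || false || ( false ) && ! true

[Or [Or [Or [And [And [Not false]] && [Not s]]] || [And [Not false]]] || [And [And [Not ( [Or [And [Not false]]] )]] && [Not ! [Not true]]]]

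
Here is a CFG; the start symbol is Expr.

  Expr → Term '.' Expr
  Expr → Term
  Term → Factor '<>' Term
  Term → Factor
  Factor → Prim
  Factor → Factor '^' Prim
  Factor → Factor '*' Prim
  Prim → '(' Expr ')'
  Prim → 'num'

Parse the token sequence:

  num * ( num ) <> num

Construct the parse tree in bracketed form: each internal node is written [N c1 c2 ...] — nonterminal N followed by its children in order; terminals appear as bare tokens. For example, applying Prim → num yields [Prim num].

[Expr [Term [Factor [Factor [Prim num]] * [Prim ( [Expr [Term [Factor [Prim num]]]] )]] <> [Term [Factor [Prim num]]]]]

Expr
Term
Factor <> Term
Factor * Prim <> Term
Prim * Prim <> Term
num * Prim <> Term
num * ( Expr ) <> Term
num * ( Term ) <> Term
num * ( Factor ) <> Term
num * ( Prim ) <> Term
num * ( num ) <> Term
num * ( num ) <> Factor
num * ( num ) <> Prim
num * ( num ) <> num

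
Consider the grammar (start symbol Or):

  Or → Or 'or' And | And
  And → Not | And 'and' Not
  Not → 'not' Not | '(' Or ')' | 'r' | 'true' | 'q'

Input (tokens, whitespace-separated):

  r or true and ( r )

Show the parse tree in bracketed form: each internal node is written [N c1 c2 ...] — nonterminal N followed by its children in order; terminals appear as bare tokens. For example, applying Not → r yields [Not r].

Or
Or or And
And or And
Not or And
r or And
r or And and Not
r or Not and Not
r or true and Not
r or true and ( Or )
r or true and ( And )
r or true and ( Not )
r or true and ( r )

[Or [Or [And [Not r]]] or [And [And [Not true]] and [Not ( [Or [And [Not r]]] )]]]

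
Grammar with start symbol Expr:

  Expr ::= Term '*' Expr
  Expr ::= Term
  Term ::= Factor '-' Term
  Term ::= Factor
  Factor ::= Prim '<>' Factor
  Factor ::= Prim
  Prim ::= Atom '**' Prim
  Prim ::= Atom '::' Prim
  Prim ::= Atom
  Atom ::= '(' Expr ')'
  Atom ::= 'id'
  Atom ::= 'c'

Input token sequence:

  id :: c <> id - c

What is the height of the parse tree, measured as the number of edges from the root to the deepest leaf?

6

[Expr [Term [Factor [Prim [Atom id] :: [Prim [Atom c]]] <> [Factor [Prim [Atom id]]]] - [Term [Factor [Prim [Atom c]]]]]]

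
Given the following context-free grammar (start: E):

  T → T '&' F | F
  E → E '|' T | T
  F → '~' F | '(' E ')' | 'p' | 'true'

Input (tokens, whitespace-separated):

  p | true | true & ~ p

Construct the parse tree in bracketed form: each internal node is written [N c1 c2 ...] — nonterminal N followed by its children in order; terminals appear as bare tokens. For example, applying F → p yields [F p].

[E [E [E [T [F p]]] | [T [F true]]] | [T [T [F true]] & [F ~ [F p]]]]

E
E | T
E | T | T
T | T | T
F | T | T
p | T | T
p | F | T
p | true | T
p | true | T & F
p | true | F & F
p | true | true & F
p | true | true & ~ F
p | true | true & ~ p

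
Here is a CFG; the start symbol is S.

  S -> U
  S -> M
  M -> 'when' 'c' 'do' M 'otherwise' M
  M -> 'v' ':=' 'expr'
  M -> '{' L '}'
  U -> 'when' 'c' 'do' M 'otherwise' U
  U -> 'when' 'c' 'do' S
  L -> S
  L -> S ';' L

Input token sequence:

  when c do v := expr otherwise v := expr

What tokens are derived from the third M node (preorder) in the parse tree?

[S [M when c do [M v := expr] otherwise [M v := expr]]]

v := expr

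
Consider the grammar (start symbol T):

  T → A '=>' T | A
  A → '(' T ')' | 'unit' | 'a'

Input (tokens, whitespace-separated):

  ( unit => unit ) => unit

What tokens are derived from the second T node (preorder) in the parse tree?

[T [A ( [T [A unit] => [T [A unit]]] )] => [T [A unit]]]

unit => unit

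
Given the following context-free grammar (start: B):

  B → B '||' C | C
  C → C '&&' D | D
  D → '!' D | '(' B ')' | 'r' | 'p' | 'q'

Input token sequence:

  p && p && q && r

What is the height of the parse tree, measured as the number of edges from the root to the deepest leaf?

[B [C [C [C [C [D p]] && [D p]] && [D q]] && [D r]]]

6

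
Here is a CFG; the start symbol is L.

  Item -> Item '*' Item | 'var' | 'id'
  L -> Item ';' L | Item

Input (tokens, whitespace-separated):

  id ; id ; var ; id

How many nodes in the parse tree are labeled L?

[L [Item id] ; [L [Item id] ; [L [Item var] ; [L [Item id]]]]]

4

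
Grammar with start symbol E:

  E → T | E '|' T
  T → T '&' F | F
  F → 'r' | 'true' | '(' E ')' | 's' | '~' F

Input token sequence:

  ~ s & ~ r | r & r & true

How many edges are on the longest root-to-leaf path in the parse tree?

[E [E [T [T [F ~ [F s]]] & [F ~ [F r]]]] | [T [T [T [F r]] & [F r]] & [F true]]]

6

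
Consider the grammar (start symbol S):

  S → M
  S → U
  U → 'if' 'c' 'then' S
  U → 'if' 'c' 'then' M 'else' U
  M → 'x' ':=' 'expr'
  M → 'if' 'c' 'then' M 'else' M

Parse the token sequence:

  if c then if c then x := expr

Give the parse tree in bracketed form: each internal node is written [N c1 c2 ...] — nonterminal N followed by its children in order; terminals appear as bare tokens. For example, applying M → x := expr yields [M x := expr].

S
U
if c then S
if c then U
if c then if c then S
if c then if c then M
if c then if c then x := expr

[S [U if c then [S [U if c then [S [M x := expr]]]]]]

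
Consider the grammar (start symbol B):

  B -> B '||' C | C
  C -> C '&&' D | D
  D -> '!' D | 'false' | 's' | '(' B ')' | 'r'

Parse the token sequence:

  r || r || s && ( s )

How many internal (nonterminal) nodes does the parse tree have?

[B [B [B [C [D r]]] || [C [D r]]] || [C [C [D s]] && [D ( [B [C [D s]]] )]]]

14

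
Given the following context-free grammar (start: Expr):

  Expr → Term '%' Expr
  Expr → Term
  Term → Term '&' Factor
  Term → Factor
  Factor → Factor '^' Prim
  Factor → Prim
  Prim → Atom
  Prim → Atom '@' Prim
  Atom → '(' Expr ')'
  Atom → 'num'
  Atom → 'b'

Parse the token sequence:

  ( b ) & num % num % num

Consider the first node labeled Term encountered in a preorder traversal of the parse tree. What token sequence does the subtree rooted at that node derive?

( b ) & num

[Expr [Term [Term [Factor [Prim [Atom ( [Expr [Term [Factor [Prim [Atom b]]]]] )]]]] & [Factor [Prim [Atom num]]]] % [Expr [Term [Factor [Prim [Atom num]]]] % [Expr [Term [Factor [Prim [Atom num]]]]]]]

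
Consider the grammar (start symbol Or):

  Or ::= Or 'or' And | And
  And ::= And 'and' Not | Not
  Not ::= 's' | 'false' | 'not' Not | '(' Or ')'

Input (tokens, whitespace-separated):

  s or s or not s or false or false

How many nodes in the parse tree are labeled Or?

[Or [Or [Or [Or [Or [And [Not s]]] or [And [Not s]]] or [And [Not not [Not s]]]] or [And [Not false]]] or [And [Not false]]]

5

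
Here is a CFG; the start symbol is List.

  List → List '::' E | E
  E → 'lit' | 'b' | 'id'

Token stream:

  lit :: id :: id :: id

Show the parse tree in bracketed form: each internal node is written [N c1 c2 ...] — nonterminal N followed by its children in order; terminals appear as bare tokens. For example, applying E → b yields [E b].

[List [List [List [List [E lit]] :: [E id]] :: [E id]] :: [E id]]

List
List :: E
List :: E :: E
List :: E :: E :: E
E :: E :: E :: E
lit :: E :: E :: E
lit :: id :: E :: E
lit :: id :: id :: E
lit :: id :: id :: id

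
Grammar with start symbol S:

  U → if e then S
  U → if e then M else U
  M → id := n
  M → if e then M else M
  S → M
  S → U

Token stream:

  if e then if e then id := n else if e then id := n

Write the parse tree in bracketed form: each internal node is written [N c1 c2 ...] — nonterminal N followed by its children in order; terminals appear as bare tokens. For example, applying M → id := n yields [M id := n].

[S [U if e then [S [U if e then [M id := n] else [U if e then [S [M id := n]]]]]]]

S
U
if e then S
if e then U
if e then if e then M else U
if e then if e then id := n else U
if e then if e then id := n else if e then S
if e then if e then id := n else if e then M
if e then if e then id := n else if e then id := n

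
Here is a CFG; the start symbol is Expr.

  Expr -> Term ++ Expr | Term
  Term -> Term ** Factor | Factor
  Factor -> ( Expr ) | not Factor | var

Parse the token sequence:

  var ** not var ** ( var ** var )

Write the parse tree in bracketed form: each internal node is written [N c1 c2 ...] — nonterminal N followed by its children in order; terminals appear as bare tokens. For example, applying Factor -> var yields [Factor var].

[Expr [Term [Term [Term [Factor var]] ** [Factor not [Factor var]]] ** [Factor ( [Expr [Term [Term [Factor var]] ** [Factor var]]] )]]]

Expr
Term
Term ** Factor
Term ** Factor ** Factor
Factor ** Factor ** Factor
var ** Factor ** Factor
var ** not Factor ** Factor
var ** not var ** Factor
var ** not var ** ( Expr )
var ** not var ** ( Term )
var ** not var ** ( Term ** Factor )
var ** not var ** ( Factor ** Factor )
var ** not var ** ( var ** Factor )
var ** not var ** ( var ** var )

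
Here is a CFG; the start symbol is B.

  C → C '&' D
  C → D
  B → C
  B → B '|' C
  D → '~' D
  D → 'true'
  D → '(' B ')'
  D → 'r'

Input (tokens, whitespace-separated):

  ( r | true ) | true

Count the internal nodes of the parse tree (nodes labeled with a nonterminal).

[B [B [C [D ( [B [B [C [D r]]] | [C [D true]]] )]]] | [C [D true]]]

12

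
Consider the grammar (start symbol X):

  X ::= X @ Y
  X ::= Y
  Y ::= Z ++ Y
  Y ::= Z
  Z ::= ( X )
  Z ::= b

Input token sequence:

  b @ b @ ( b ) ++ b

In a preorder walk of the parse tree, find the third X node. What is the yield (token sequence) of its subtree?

b

[X [X [X [Y [Z b]]] @ [Y [Z b]]] @ [Y [Z ( [X [Y [Z b]]] )] ++ [Y [Z b]]]]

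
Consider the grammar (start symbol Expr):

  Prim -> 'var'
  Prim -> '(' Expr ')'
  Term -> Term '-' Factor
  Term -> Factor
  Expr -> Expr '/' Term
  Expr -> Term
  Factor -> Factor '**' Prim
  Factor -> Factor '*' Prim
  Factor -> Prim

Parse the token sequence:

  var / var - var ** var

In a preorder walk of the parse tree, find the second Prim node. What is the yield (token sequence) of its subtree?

var

[Expr [Expr [Term [Factor [Prim var]]]] / [Term [Term [Factor [Prim var]]] - [Factor [Factor [Prim var]] ** [Prim var]]]]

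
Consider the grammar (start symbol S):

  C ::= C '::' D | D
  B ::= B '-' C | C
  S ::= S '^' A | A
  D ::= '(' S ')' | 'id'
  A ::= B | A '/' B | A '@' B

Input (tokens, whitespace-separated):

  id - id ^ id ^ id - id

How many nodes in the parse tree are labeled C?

5

[S [S [S [A [B [B [C [D id]]] - [C [D id]]]]] ^ [A [B [C [D id]]]]] ^ [A [B [B [C [D id]]] - [C [D id]]]]]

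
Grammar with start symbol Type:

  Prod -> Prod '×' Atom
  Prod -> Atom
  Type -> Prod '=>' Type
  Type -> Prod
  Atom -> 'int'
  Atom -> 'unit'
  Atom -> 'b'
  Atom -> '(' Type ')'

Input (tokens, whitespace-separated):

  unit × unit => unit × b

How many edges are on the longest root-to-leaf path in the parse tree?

5

[Type [Prod [Prod [Atom unit]] × [Atom unit]] => [Type [Prod [Prod [Atom unit]] × [Atom b]]]]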